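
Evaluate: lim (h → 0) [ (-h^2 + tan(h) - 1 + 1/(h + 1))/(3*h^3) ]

Substitution gives 0/0 (the numerator vanishes to order 3).
Expand each term to order h^3: the coefficient of h^3 in tan(h) is 1/3 and in 1/(1 + h) is -1.
Lower-order terms cancel with the polynomial part, so the numerator is (-2/3)·h^3 + o(h^3), and the limit is (-2/3)/(3) = -2/9.

-2/9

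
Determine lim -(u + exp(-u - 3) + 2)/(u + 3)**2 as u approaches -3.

Direct substitution gives 0/0.
Apply L'Hôpital: lim (1 - e^(-u - 3))/(-2*u - 6), still 0/0.
After 2 applications of L'Hôpital's rule the quotient is (e^(-u - 3))/(-2); substituting u = -3 gives -1/2.

-1/2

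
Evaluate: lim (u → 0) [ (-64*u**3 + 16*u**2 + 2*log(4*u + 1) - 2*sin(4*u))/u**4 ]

Substitution gives 0/0 (the numerator vanishes to order 4).
Expand each term to order u^4: the coefficient of u^4 in -2·sin(4u) is 0 and in 2·ln(1 + 4u) is -128.
Lower-order terms cancel with the polynomial part, so the numerator is (-128)·u^4 + o(u^4), and the limit is (-128)/(1) = -128.

-128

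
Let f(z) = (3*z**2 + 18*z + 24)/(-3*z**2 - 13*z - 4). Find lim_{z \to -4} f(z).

Since z = -4 makes numerator and denominator zero, (z + 4) divides both.
Cancelling it gives (3*z + 6)/(-3*z - 1); now plug in z = -4 to get -6/11.

-6/11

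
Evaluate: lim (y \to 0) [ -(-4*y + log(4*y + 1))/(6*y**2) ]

Direct substitution gives 0/0.
Apply L'Hôpital: lim (-4 + 4/(4*y + 1))/(-12*y), still 0/0.
After 2 applications of L'Hôpital's rule the quotient is (-16/(4*y + 1)^2)/(-12); substituting y = 0 gives 4/3.

4/3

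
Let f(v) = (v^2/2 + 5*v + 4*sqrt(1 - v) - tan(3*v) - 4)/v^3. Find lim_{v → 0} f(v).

Substitution gives 0/0 (the numerator vanishes to order 3).
Expand each term to order v^3: the coefficient of v^3 in −tan(3v) is -9 and in 4·√(1 - v) is -1/4.
Lower-order terms cancel with the polynomial part, so the numerator is (-37/4)·v^3 + o(v^3), and the limit is (-37/4)/(1) = -37/4.

-37/4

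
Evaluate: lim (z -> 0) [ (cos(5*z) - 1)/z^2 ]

-25/2

Direct substitution gives 0/0.
Apply L'Hôpital: lim (-5*sin(5*z))/(2*z), still 0/0.
After 2 applications of L'Hôpital's rule the quotient is (-25*cos(5*z))/(2); substituting z = 0 gives -25/2.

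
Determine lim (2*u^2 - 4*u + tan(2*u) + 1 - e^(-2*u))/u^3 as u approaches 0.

4

Substitution gives 0/0; apply L'Hôpital's rule 3 times.
After differentiating numerator and denominator 3 times the quotient is (8*(2*(3*tan(2*u)^2 + 1)*e^(2*u)/cos(2*u)^2 + 1)*e^(-2*u))/(6); at u = 0 this is 4.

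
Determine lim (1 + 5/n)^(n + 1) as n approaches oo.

e^(5)

Let L be the limit and take ln: ln L = lim (n + 1)·ln(1 + 5/n) = lim (n + 1)·(5/n + O(1/n²)) = 5.
Hence L = e^(5).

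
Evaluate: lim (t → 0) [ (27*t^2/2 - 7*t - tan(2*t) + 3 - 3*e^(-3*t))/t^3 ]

Substitution gives 0/0; apply L'Hôpital's rule 3 times.
After differentiating numerator and denominator 3 times the quotient is (-48*tan(2*t)^4 - 64*tan(2*t)^2 - 16 + 81*e^(-3*t))/(6); at t = 0 this is 65/6.

65/6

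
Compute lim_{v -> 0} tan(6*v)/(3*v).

Substitution gives 0/0.
Since tan(u)/u → 1 as u → 0, tan(6v)/(6v) → 1 and the limit is 6/3 = 2.

2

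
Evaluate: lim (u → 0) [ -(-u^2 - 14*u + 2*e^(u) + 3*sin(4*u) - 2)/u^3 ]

Substitution gives 0/0; apply L'Hôpital's rule 3 times.
After differentiating numerator and denominator 3 times the quotient is (2*e^(u) - 192*cos(4*u))/(-6); at u = 0 this is 95/3.

95/3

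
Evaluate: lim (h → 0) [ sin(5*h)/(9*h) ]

Substitution gives 0/0.
Write it as (5/9)·sin(5h)/(5h); since sin(u)/u → 1, the limit is 5/9.

5/9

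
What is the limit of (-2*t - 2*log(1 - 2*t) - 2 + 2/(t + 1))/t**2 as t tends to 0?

Substitution gives 0/0 (the numerator vanishes to order 2).
Expand each term to order t^2: the coefficient of t^2 in 2·1/(1 + t) is 2 and in -2·ln(1 - 2t) is 4.
Lower-order terms cancel with the polynomial part, so the numerator is (6)·t^2 + o(t^2), and the limit is (6)/(1) = 6.

6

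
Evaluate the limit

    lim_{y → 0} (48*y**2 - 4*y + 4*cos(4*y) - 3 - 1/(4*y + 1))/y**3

64

Substitution gives 0/0 (the numerator vanishes to order 3).
Expand each term to order y^3: the coefficient of y^3 in 4·cos(4y) is 0 and in −1/(1 + 4y) is 64.
Lower-order terms cancel with the polynomial part, so the numerator is (64)·y^3 + o(y^3), and the limit is (64)/(1) = 64.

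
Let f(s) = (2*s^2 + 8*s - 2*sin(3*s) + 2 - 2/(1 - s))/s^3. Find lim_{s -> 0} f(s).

7

Substitution gives 0/0; apply L'Hôpital's rule 3 times.
After differentiating numerator and denominator 3 times the quotient is (54*cos(3*s) - 12/(s - 1)^4)/(6); at s = 0 this is 7.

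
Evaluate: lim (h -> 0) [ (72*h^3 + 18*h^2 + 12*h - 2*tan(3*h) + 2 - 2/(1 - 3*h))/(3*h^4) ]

Substitution gives 0/0; apply L'Hôpital's rule 4 times.
After differentiating numerator and denominator 4 times the quotient is (1296*tan(3*h)/cos(3*h)^2 - 3888*tan(3*h)/cos(3*h)^4 + 3888/(3*h - 1)^5)/(72); at h = 0 this is -54.

-54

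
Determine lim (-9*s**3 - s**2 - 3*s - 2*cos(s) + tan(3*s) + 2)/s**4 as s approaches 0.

-1/12

Substitution gives 0/0; apply L'Hôpital's rule 4 times.
After differentiating numerator and denominator 4 times the quotient is (-2*cos(s) + 1944*tan(3*s)^5 + 3240*tan(3*s)^3 + 1296*tan(3*s))/(24); at s = 0 this is -1/12.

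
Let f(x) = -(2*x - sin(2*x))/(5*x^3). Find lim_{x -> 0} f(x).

-4/15

Direct substitution gives 0/0.
Apply L'Hôpital: lim (2 - 2*cos(2*x))/(-15*x^2), still 0/0.
Apply L'Hôpital: lim (4*sin(2*x))/(-30*x), still 0/0.
After 3 applications of L'Hôpital's rule the quotient is (8*cos(2*x))/(-30); substituting x = 0 gives -4/15.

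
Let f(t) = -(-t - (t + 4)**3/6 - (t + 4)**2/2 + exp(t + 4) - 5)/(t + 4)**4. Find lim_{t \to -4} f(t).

Direct substitution gives 0/0.
Apply L'Hôpital: lim (-t - (t + 4)^2/2 + e^(t + 4) - 5)/(-4*(t + 4)^3), still 0/0.
Apply L'Hôpital: lim (-t + e^(t + 4) - 5)/(-12*(t + 4)^2), still 0/0.
Apply L'Hôpital: lim (e^(t + 4) - 1)/(-24*t - 96), still 0/0.
After 4 applications of L'Hôpital's rule the quotient is (e^(t + 4))/(-24); substituting t = -4 gives -1/24.

-1/24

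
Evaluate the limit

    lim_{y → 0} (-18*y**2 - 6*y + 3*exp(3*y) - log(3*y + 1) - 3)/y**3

9/2

Substitution gives 0/0; apply L'Hôpital's rule 3 times.
After differentiating numerator and denominator 3 times the quotient is (81*e^(3*y) - 54/(3*y + 1)^3)/(6); at y = 0 this is 9/2.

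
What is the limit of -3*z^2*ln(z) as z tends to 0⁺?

0

This is a 0·(−∞) form. Rewrite as -3·ln(z) / z^(−2) and apply L'Hôpital:
the derivative quotient is -3·(1/z) / (−2·z^(−3)) = (3/2)·z^2 → 0.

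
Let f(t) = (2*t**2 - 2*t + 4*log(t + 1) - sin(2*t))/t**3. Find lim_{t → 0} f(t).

Substitution gives 0/0; apply L'Hôpital's rule 3 times.
After differentiating numerator and denominator 3 times the quotient is (8*cos(2*t) + 8/(t + 1)^3)/(6); at t = 0 this is 8/3.

8/3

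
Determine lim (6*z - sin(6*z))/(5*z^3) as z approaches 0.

36/5

Direct substitution gives 0/0.
Apply L'Hôpital: lim (6 - 6*cos(6*z))/(15*z^2), still 0/0.
Apply L'Hôpital: lim (36*sin(6*z))/(30*z), still 0/0.
After 3 applications of L'Hôpital's rule the quotient is (216*cos(6*z))/(30); substituting z = 0 gives 36/5.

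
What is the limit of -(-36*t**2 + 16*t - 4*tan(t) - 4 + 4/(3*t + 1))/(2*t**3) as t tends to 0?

Substitution gives 0/0; apply L'Hôpital's rule 3 times.
After differentiating numerator and denominator 3 times the quotient is (16/cos(t)^2 - 24/cos(t)^4 - 648/(3*t + 1)^4)/(-12); at t = 0 this is 164/3.

164/3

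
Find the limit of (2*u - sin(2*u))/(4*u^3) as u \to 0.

1/3

Direct substitution gives 0/0.
Apply L'Hôpital: lim (2 - 2*cos(2*u))/(12*u^2), still 0/0.
Apply L'Hôpital: lim (4*sin(2*u))/(24*u), still 0/0.
After 3 applications of L'Hôpital's rule the quotient is (8*cos(2*u))/(24); substituting u = 0 gives 1/3.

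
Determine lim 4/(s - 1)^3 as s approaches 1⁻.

As s → 1⁻, (s - 1) → 0⁻, so (s - 1)^3 → 0⁻ and 4/(s - 1)^3 → -∞.

-∞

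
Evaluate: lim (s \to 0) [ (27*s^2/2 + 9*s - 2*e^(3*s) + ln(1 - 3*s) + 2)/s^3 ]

-18

Substitution gives 0/0 (the numerator vanishes to order 3).
Expand each term to order s^3: the coefficient of s^3 in ln(1 - 3s) is -9 and in -2·e^(3s) is -9.
Lower-order terms cancel with the polynomial part, so the numerator is (-18)·s^3 + o(s^3), and the limit is (-18)/(1) = -18.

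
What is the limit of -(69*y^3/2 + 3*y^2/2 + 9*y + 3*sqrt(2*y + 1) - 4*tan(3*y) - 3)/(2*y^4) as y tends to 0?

Substitution gives 0/0 (the numerator vanishes to order 4).
Expand each term to order y^4: the coefficient of y^4 in 3·√(1 + 2y) is -15/8 and in -4·tan(3y) is 0.
Lower-order terms cancel with the polynomial part, so the numerator is (-15/8)·y^4 + o(y^4), and the limit is (-15/8)/(-2) = 15/16.

15/16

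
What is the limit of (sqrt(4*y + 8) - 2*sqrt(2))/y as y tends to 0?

A 0/0 form; rationalise with √(8 + 4y) + √8. This collapses the numerator to 4y, leaving 4/(√(8 + 4y) + √8) → 4/(2√8) = √(2)/2.

√(2)/2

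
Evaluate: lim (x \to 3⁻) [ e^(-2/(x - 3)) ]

As x → 3⁻, -2/(x - 3) → +∞, so e^(-2/(x - 3)) → ∞.

∞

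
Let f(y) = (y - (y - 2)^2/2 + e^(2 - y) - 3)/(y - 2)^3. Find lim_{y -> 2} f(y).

-1/6

Direct substitution gives 0/0.
Apply L'Hôpital: lim (-y - e^(2 - y) + 3)/(3*(y - 2)^2), still 0/0.
Apply L'Hôpital: lim (e^(2 - y) - 1)/(6*y - 12), still 0/0.
After 3 applications of L'Hôpital's rule the quotient is (-e^(2 - y))/(6); substituting y = 2 gives -1/6.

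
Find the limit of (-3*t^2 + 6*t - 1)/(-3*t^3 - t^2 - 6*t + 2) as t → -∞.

0

The denominator has degree 3 and the numerator degree 2. Dividing numerator and denominator by t^3 sends every term to 0 except the leading denominator term, so the limit is 0.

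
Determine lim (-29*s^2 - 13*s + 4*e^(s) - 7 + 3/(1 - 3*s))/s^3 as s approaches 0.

245/3

Substitution gives 0/0; apply L'Hôpital's rule 3 times.
After differentiating numerator and denominator 3 times the quotient is (4*e^(s) + 486/(3*s - 1)^4)/(6); at s = 0 this is 245/3.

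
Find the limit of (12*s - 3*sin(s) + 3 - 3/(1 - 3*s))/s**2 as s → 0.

Substitution gives 0/0 (the numerator vanishes to order 2).
Expand each term to order s^2: the coefficient of s^2 in -3·1/(1 - 3s) is -27 and in -3·sin(s) is 0.
Lower-order terms cancel with the polynomial part, so the numerator is (-27)·s^2 + o(s^2), and the limit is (-27)/(1) = -27.

-27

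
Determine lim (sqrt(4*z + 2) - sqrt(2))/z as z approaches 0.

√(2)

A 0/0 form; rationalise with √(2 + 4z) + √2. This collapses the numerator to 4z, leaving 4/(√(2 + 4z) + √2) → 4/(2√2) = √(2).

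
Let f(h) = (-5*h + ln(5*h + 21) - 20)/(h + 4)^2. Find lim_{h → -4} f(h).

Direct substitution gives 0/0.
Apply L'Hôpital: lim (-5 + 5/(5*h + 21))/(2*h + 8), still 0/0.
After 2 applications of L'Hôpital's rule the quotient is (-25/(5*h + 21)^2)/(2); substituting h = -4 gives -25/2.

-25/2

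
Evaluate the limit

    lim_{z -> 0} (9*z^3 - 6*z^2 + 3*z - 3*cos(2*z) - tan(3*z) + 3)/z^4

-2

Substitution gives 0/0; apply L'Hôpital's rule 4 times.
After differentiating numerator and denominator 4 times the quotient is (-48*cos(2*z) - 1944*tan(3*z)^5 - 3240*tan(3*z)^3 - 1296*tan(3*z))/(24); at z = 0 this is -2.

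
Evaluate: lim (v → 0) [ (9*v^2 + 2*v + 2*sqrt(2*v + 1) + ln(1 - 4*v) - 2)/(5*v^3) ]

-61/15

Substitution gives 0/0 (the numerator vanishes to order 3).
Expand each term to order v^3: the coefficient of v^3 in 2·√(1 + 2v) is 1 and in ln(1 - 4v) is -64/3.
Lower-order terms cancel with the polynomial part, so the numerator is (-61/3)·v^3 + o(v^3), and the limit is (-61/3)/(5) = -61/15.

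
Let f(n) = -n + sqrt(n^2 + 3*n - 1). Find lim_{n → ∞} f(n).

This has the form ∞ − ∞. Multiply and divide by the conjugate √(n^2 + 3*n - 1) + n.
That gives (3n - 1) / (√(n^2 + 3*n - 1) + n).
Divide numerator and denominator by n: the limit is 3/(2·1) = 3/2.

3/2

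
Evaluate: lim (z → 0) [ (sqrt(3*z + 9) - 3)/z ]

Substitution gives 0/0. Multiply numerator and denominator by the conjugate √(9 + 3z) + √9.
The numerator becomes (9 + 3z) − 9 = 3z, so the expression simplifies to 3/(√(9 + 3z) + √9).
Letting z → 0 gives 3/(2√9) = 1/2.

1/2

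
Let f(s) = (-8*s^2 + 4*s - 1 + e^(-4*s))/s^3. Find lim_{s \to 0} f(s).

Direct substitution gives 0/0.
Apply L'Hôpital: lim (-16*s + 4 - 4*e^(-4*s))/(3*s^2), still 0/0.
Apply L'Hôpital: lim (-16 + 16*e^(-4*s))/(6*s), still 0/0.
After 3 applications of L'Hôpital's rule the quotient is (-64*e^(-4*s))/(6); substituting s = 0 gives -32/3.

-32/3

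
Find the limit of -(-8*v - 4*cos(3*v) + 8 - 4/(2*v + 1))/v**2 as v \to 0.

-2

Substitution gives 0/0; apply L'Hôpital's rule 2 times.
After differentiating numerator and denominator 2 times the quotient is (36*cos(3*v) - 32/(2*v + 1)^3)/(-2); at v = 0 this is -2.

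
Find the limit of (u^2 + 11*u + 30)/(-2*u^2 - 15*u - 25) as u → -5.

1/5

Since u = -5 makes numerator and denominator zero, (u + 5) divides both.
Cancelling it gives (u + 6)/(-2*u - 5); now plug in u = -5 to get 1/5.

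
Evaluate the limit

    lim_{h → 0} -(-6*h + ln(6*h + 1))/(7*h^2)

18/7

Direct substitution gives 0/0.
Apply L'Hôpital: lim (-6 + 6/(6*h + 1))/(-14*h), still 0/0.
After 2 applications of L'Hôpital's rule the quotient is (-36/(6*h + 1)^2)/(-14); substituting h = 0 gives 18/7.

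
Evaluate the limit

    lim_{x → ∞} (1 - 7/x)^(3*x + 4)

The base → 1 and the exponent → ∞: a 1^∞ form.
Take logarithms: (3x + 4)·ln(1 - 7/x). Since ln(1+u) ~ u for small u, this behaves like (3x)·(-7/x) → -21.
So the limit is e^(-21).

e^(-21)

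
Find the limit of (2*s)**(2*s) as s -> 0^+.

1

Base → 0⁺ and exponent → 0⁺: a 0^0 form.
Take logs: 2s·ln(2s). This is 0·(−∞); rewriting as ln(2s)/(1/(2s)) and applying L'Hôpital gives 0.
Hence the limit is e^0 = 1.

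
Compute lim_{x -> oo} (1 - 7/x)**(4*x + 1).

Write it as [(1 - 7/x)^x]^(4) · (1 - 7/x)^(1). The bracketed term tends to e^(-7) and the second factor to 1, so the limit is e^(-28).

e^(-28)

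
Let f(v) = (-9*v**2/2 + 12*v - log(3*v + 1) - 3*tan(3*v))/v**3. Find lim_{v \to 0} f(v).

-36

Substitution gives 0/0 (the numerator vanishes to order 3).
Expand each term to order v^3: the coefficient of v^3 in -3·tan(3v) is -27 and in −ln(1 + 3v) is -9.
Lower-order terms cancel with the polynomial part, so the numerator is (-36)·v^3 + o(v^3), and the limit is (-36)/(1) = -36.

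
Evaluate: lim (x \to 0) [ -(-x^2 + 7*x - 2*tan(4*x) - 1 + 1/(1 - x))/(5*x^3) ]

Substitution gives 0/0 (the numerator vanishes to order 3).
Expand each term to order x^3: the coefficient of x^3 in -2·tan(4x) is -128/3 and in 1/(1 - x) is 1.
Lower-order terms cancel with the polynomial part, so the numerator is (-125/3)·x^3 + o(x^3), and the limit is (-125/3)/(-5) = 25/3.

25/3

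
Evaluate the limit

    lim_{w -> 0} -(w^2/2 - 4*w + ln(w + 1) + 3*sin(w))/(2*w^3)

1/12

Substitution gives 0/0 (the numerator vanishes to order 3).
Expand each term to order w^3: the coefficient of w^3 in 3·sin(w) is -1/2 and in ln(1 + w) is 1/3.
Lower-order terms cancel with the polynomial part, so the numerator is (-1/6)·w^3 + o(w^3), and the limit is (-1/6)/(-2) = 1/12.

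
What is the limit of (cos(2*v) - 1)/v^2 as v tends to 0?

-2

Direct substitution gives 0/0.
Apply L'Hôpital: lim (-2*sin(2*v))/(2*v), still 0/0.
After 2 applications of L'Hôpital's rule the quotient is (-4*cos(2*v))/(2); substituting v = 0 gives -2.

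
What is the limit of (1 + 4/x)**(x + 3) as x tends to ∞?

Write it as [(1 + 4/x)^x]^(1) · (1 + 4/x)^(3). The bracketed term tends to e^(4) and the second factor to 1, so the limit is e^(4).

e^(4)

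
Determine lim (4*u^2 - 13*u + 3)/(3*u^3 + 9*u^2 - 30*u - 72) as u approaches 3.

11/105

Since u = 3 makes numerator and denominator zero, (u - 3) divides both.
Cancelling it gives (4*u - 1)/(3*u^2 + 18*u + 24); now plug in u = 3 to get 11/105.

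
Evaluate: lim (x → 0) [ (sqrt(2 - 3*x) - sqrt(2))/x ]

Substitution gives 0/0. Multiply numerator and denominator by the conjugate √(2 - 3x) + √2.
The numerator becomes (2 - 3x) − 2 = -3x, so the expression simplifies to -3/(√(2 - 3x) + √2).
Letting x → 0 gives -3/(2√2) = -3*√(2)/4.

-3*√(2)/4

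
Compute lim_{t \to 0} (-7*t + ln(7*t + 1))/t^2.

Direct substitution gives 0/0.
Apply L'Hôpital: lim (-7 + 7/(7*t + 1))/(2*t), still 0/0.
After 2 applications of L'Hôpital's rule the quotient is (-49/(7*t + 1)^2)/(2); substituting t = 0 gives -49/2.

-49/2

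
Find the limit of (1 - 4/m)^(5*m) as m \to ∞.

e^(-20)

The base → 1 and the exponent → ∞: a 1^∞ form.
Take logarithms: (5m)·ln(1 - 4/m). Since ln(1+u) ~ u for small u, this behaves like (5m)·(-4/m) → -20.
So the limit is e^(-20).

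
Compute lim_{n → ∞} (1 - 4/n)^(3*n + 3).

e^(-12)

Let L be the limit and take ln: ln L = lim (3n + 3)·ln(1 - 4/n) = lim (3n + 3)·(-4/n + O(1/n²)) = -12.
Hence L = e^(-12).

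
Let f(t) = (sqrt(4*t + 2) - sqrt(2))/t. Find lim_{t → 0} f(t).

√(2)

Substitution gives 0/0. Multiply numerator and denominator by the conjugate √(2 + 4t) + √2.
The numerator becomes (2 + 4t) − 2 = 4t, so the expression simplifies to 4/(√(2 + 4t) + √2).
Letting t → 0 gives 4/(2√2) = √(2).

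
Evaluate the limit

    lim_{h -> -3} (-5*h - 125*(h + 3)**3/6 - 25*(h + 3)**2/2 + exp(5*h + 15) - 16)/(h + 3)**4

625/24

Direct substitution gives 0/0.
Apply L'Hôpital: lim (-25*h - 125*(h + 3)^2/2 + 5*e^(5*h + 15) - 80)/(4*(h + 3)^3), still 0/0.
Apply L'Hôpital: lim (-125*h + 25*e^(5*h + 15) - 400)/(12*(h + 3)^2), still 0/0.
Apply L'Hôpital: lim (125*e^(5*h + 15) - 125)/(24*h + 72), still 0/0.
After 4 applications of L'Hôpital's rule the quotient is (625*e^(5*h + 15))/(24); substituting h = -3 gives 625/24.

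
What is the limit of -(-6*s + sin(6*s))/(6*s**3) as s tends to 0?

6

Direct substitution gives 0/0.
Apply L'Hôpital: lim (6*cos(6*s) - 6)/(-18*s^2), still 0/0.
Apply L'Hôpital: lim (-36*sin(6*s))/(-36*s), still 0/0.
After 3 applications of L'Hôpital's rule the quotient is (-216*cos(6*s))/(-36); substituting s = 0 gives 6.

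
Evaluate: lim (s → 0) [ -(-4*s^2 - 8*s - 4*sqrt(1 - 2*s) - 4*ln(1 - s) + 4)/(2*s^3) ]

Substitution gives 0/0 (the numerator vanishes to order 3).
Expand each term to order s^3: the coefficient of s^3 in -4·√(1 - 2s) is 2 and in -4·ln(1 - s) is 4/3.
Lower-order terms cancel with the polynomial part, so the numerator is (10/3)·s^3 + o(s^3), and the limit is (10/3)/(-2) = -5/3.

-5/3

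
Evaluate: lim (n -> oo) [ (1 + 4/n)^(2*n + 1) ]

Write it as [(1 + 4/n)^n]^(2) · (1 + 4/n)^(1). The bracketed term tends to e^(4) and the second factor to 1, so the limit is e^(8).

e^(8)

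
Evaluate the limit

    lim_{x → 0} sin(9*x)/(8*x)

Substitution gives 0/0.
Write it as (9/8)·sin(9x)/(9x); since sin(u)/u → 1, the limit is 9/8.

9/8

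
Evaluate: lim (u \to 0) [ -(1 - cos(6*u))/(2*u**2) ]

-9

Substitution gives 0/0.
Use (1 − cos θ)/θ² → 1/2 with θ = 6u: the limit is 6²/(2·(-2)) = -9.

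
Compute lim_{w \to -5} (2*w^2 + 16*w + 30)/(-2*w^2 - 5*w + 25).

-4/15

Since w = -5 makes numerator and denominator zero, (w + 5) divides both.
Cancelling it gives (2*w + 6)/(5 - 2*w); now plug in w = -5 to get -4/15.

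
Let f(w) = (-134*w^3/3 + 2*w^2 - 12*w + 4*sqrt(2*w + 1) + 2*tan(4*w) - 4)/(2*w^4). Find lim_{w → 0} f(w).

-5/4

Substitution gives 0/0 (the numerator vanishes to order 4).
Expand each term to order w^4: the coefficient of w^4 in 4·√(1 + 2w) is -5/2 and in 2·tan(4w) is 0.
Lower-order terms cancel with the polynomial part, so the numerator is (-5/2)·w^4 + o(w^4), and the limit is (-5/2)/(2) = -5/4.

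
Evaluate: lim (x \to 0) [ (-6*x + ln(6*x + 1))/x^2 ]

Direct substitution gives 0/0.
Apply L'Hôpital: lim (-6 + 6/(6*x + 1))/(2*x), still 0/0.
After 2 applications of L'Hôpital's rule the quotient is (-36/(6*x + 1)^2)/(2); substituting x = 0 gives -18.

-18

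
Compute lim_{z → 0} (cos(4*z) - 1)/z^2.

Direct substitution gives 0/0.
Apply L'Hôpital: lim (-4*sin(4*z))/(2*z), still 0/0.
After 2 applications of L'Hôpital's rule the quotient is (-16*cos(4*z))/(2); substituting z = 0 gives -8.

-8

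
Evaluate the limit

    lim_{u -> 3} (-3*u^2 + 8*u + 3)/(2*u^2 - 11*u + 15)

-10

Direct substitution gives 0/0, so factor. Both numerator and denominator have (u - 3) as a factor.
After cancelling, the expression reduces to (-3*u - 1)/(2*u - 5).
Substituting u = 3 gives -10.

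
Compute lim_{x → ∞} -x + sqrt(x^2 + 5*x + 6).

5/2

An ∞ − ∞ form. Rationalising with the conjugate, the difference becomes (5x + 6) / (√(x^2 + 5*x + 6) + x).
For large x the denominator behaves like 2·x, so the quotient tends to 5/2 = 5/2.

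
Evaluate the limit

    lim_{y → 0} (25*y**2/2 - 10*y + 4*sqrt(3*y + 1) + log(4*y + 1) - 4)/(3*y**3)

337/36

Substitution gives 0/0; apply L'Hôpital's rule 3 times.
After differentiating numerator and denominator 3 times the quotient is (128/(4*y + 1)^3 + 81/(2*(3*y + 1)^(5/2)))/(18); at y = 0 this is 337/36.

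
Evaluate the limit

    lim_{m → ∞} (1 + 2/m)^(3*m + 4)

e^(6)

Let L be the limit and take ln: ln L = lim (3m + 4)·ln(1 + 2/m) = lim (3m + 4)·(2/m + O(1/m²)) = 6.
Hence L = e^(6).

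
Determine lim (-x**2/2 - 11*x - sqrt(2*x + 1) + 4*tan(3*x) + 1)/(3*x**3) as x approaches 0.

71/6

Substitution gives 0/0; apply L'Hôpital's rule 3 times.
After differentiating numerator and denominator 3 times the quotient is (648*tan(3*x)^2/cos(3*x)^2 + 216/cos(3*x)^2 - 3/(2*x + 1)^(5/2))/(18); at x = 0 this is 71/6.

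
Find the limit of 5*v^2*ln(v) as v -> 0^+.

0

This is a 0·(−∞) form. Rewrite as 5·ln(v) / v^(−2) and apply L'Hôpital:
the derivative quotient is 5·(1/v) / (−2·v^(−3)) = (-5/2)·v^2 → 0.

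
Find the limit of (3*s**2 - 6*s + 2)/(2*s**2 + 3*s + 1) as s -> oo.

3/2

Numerator and denominator both have degree 2.
Dividing every term by s^2, all lower-order terms vanish and the limit is the ratio of leading coefficients, 3/(2) = 3/2.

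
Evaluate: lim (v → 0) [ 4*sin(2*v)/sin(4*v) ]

Substitution gives 0/0.
Divide numerator and denominator by v: sin(2v)/v → 2 and sin(4v)/v → 4, so the limit is 4·2/4 = 2.

2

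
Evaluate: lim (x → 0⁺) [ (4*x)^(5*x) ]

Base → 0⁺ and exponent → 0⁺: a 0^0 form.
Take logs: 5x·ln(4x). This is 0·(−∞); rewriting as ln(4x)/(1/(5x)) and applying L'Hôpital gives 0.
Hence the limit is e^0 = 1.

1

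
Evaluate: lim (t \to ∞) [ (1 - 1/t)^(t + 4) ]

Let L be the limit and take ln: ln L = lim (t + 4)·ln(1 - 1/t) = lim (t + 4)·(-1/t + O(1/t²)) = -1.
Hence L = e^(-1).

e^(-1)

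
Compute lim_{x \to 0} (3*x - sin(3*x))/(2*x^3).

9/4

Direct substitution gives 0/0.
Apply L'Hôpital: lim (3 - 3*cos(3*x))/(6*x^2), still 0/0.
Apply L'Hôpital: lim (9*sin(3*x))/(12*x), still 0/0.
After 3 applications of L'Hôpital's rule the quotient is (27*cos(3*x))/(12); substituting x = 0 gives 9/4.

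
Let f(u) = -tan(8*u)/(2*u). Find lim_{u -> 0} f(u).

Substitution gives 0/0.
Since tan(θ)/θ → 1 as θ → 0, tan(8u)/(8u) → 1 and the limit is 8/(-2) = -4.

-4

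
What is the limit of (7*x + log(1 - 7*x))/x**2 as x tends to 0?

-49/2

Direct substitution gives 0/0.
Apply L'Hôpital: lim (7 - 7/(1 - 7*x))/(2*x), still 0/0.
After 2 applications of L'Hôpital's rule the quotient is (-49/(1 - 7*x)^2)/(2); substituting x = 0 gives -49/2.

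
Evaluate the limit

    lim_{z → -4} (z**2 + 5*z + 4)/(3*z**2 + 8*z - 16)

At z = -4 both the top and bottom vanish — a removable singularity. Factoring out (z + 4) from each leaves (z + 1)/(3*z - 4), which at z = -4 equals 3/16.

3/16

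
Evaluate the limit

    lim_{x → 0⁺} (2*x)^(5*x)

1

Base → 0⁺ and exponent → 0⁺: a 0^0 form.
Take logs: 5x·ln(2x). This is 0·(−∞); rewriting as ln(2x)/(1/(5x)) and applying L'Hôpital gives 0.
Hence the limit is e^0 = 1.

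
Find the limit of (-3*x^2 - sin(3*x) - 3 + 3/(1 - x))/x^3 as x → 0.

Substitution gives 0/0 (the numerator vanishes to order 3).
Expand each term to order x^3: the coefficient of x^3 in −sin(3x) is 9/2 and in 3·1/(1 - x) is 3.
Lower-order terms cancel with the polynomial part, so the numerator is (15/2)·x^3 + o(x^3), and the limit is (15/2)/(1) = 15/2.

15/2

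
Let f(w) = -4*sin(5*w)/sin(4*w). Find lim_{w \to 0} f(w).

Substitution gives 0/0.
Divide numerator and denominator by w: sin(5w)/w → 5 and sin(4w)/w → 4, so the limit is -4·5/4 = -5.

-5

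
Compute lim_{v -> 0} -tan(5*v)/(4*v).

Substitution gives 0/0.
Since tan(u)/u → 1 as u → 0, tan(5v)/(5v) → 1 and the limit is 5/(-4) = -5/4.

-5/4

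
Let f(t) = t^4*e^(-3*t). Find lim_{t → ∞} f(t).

Write as t^4/e^{3t}, an ∞/∞ form.
Exponential growth dominates any polynomial, so repeated L'Hôpital (or the standard result) gives 0.

0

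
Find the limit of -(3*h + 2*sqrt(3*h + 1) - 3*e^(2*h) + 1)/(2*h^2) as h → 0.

Substitution gives 0/0 (the numerator vanishes to order 2).
Expand each term to order h^2: the coefficient of h^2 in 2·√(1 + 3h) is -9/4 and in -3·e^(2h) is -6.
Lower-order terms cancel with the polynomial part, so the numerator is (-33/4)·h^2 + o(h^2), and the limit is (-33/4)/(-2) = 33/8.

33/8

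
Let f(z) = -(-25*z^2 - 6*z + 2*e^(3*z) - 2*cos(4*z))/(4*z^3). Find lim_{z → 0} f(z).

-9/4

Substitution gives 0/0; apply L'Hôpital's rule 3 times.
After differentiating numerator and denominator 3 times the quotient is (54*e^(3*z) - 128*sin(4*z))/(-24); at z = 0 this is -9/4.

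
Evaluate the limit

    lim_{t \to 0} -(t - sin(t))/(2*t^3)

-1/12

Direct substitution gives 0/0.
Apply L'Hôpital: lim (1 - cos(t))/(-6*t^2), still 0/0.
Apply L'Hôpital: lim (sin(t))/(-12*t), still 0/0.
After 3 applications of L'Hôpital's rule the quotient is (cos(t))/(-12); substituting t = 0 gives -1/12.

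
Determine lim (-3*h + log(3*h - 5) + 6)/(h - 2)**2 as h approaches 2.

-9/2

Direct substitution gives 0/0.
Apply L'Hôpital: lim (-3 + 3/(3*h - 5))/(2*h - 4), still 0/0.
After 2 applications of L'Hôpital's rule the quotient is (-9/(3*h - 5)^2)/(2); substituting h = 2 gives -9/2.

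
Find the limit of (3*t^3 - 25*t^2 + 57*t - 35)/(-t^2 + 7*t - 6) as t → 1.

16/5

At t = 1 both the top and bottom vanish — a removable singularity. Factoring out (t - 1) from each leaves (3*t^2 - 22*t + 35)/(6 - t), which at t = 1 equals 16/5.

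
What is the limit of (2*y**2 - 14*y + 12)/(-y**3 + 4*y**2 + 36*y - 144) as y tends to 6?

Direct substitution gives 0/0, so factor. Both numerator and denominator have (y - 6) as a factor.
After cancelling, the expression reduces to (2*y - 2)/(-y^2 - 2*y + 24).
Substituting y = 6 gives -5/12.

-5/12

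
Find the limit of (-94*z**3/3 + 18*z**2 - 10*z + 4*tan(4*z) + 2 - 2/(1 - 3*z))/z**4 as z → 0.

-162

Substitution gives 0/0 (the numerator vanishes to order 4).
Expand each term to order z^4: the coefficient of z^4 in 4·tan(4z) is 0 and in -2·1/(1 - 3z) is -162.
Lower-order terms cancel with the polynomial part, so the numerator is (-162)·z^4 + o(z^4), and the limit is (-162)/(1) = -162.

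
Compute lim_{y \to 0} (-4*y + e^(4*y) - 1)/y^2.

8

Direct substitution gives 0/0.
Apply L'Hôpital: lim (4*e^(4*y) - 4)/(2*y), still 0/0.
After 2 applications of L'Hôpital's rule the quotient is (16*e^(4*y))/(2); substituting y = 0 gives 8.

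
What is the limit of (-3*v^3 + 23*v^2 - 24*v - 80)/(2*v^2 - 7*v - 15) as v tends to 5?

-19/13

At v = 5 both the top and bottom vanish — a removable singularity. Factoring out (v - 5) from each leaves (-3*v^2 + 8*v + 16)/(2*v + 3), which at v = 5 equals -19/13.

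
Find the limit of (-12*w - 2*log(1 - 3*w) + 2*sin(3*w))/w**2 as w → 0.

Substitution gives 0/0 (the numerator vanishes to order 2).
Expand each term to order w^2: the coefficient of w^2 in -2·ln(1 - 3w) is 9 and in 2·sin(3w) is 0.
Lower-order terms cancel with the polynomial part, so the numerator is (9)·w^2 + o(w^2), and the limit is (9)/(1) = 9.

9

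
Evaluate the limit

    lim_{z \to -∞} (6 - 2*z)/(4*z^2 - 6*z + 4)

The denominator has degree 2 and the numerator degree 1. Dividing numerator and denominator by z^2 sends every term to 0 except the leading denominator term, so the limit is 0.

0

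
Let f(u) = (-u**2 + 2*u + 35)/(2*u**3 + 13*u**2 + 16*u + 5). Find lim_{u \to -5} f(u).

1/3

Direct substitution gives 0/0, so factor. Both numerator and denominator have (u + 5) as a factor.
After cancelling, the expression reduces to (7 - u)/(2*u^2 + 3*u + 1).
Substituting u = -5 gives 1/3.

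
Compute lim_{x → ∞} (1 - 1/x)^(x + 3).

e^(-1)

The base → 1 and the exponent → ∞: a 1^∞ form.
Take logarithms: (x + 3)·ln(1 - 1/x). Since ln(1+u) ~ u for small u, this behaves like (x)·(-1/x) → -1.
So the limit is e^(-1).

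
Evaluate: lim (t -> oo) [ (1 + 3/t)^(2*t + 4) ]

The base → 1 and the exponent → ∞: a 1^∞ form.
Take logarithms: (2t + 4)·ln(1 + 3/t). Since ln(1+u) ~ u for small u, this behaves like (2t)·(3/t) → 6.
So the limit is e^(6).

e^(6)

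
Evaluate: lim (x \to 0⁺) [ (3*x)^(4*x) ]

Base → 0⁺ and exponent → 0⁺: a 0^0 form.
Take logs: 4x·ln(3x). This is 0·(−∞); rewriting as ln(3x)/(1/(4x)) and applying L'Hôpital gives 0.
Hence the limit is e^0 = 1.

1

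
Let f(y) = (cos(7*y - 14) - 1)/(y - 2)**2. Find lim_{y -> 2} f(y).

Direct substitution gives 0/0.
Apply L'Hôpital: lim (-7*sin(7*y - 14))/(2*y - 4), still 0/0.
After 2 applications of L'Hôpital's rule the quotient is (-49*cos(7*y - 14))/(2); substituting y = 2 gives -49/2.

-49/2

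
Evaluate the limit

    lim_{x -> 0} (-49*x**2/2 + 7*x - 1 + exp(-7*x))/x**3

Direct substitution gives 0/0.
Apply L'Hôpital: lim (-49*x + 7 - 7*e^(-7*x))/(3*x^2), still 0/0.
Apply L'Hôpital: lim (-49 + 49*e^(-7*x))/(6*x), still 0/0.
After 3 applications of L'Hôpital's rule the quotient is (-343*e^(-7*x))/(6); substituting x = 0 gives -343/6.

-343/6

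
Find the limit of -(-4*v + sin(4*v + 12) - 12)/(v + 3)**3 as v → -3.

32/3

Direct substitution gives 0/0.
Apply L'Hôpital: lim (4*cos(4*v + 12) - 4)/(-3*(v + 3)^2), still 0/0.
Apply L'Hôpital: lim (-16*sin(4*v + 12))/(-6*v - 18), still 0/0.
After 3 applications of L'Hôpital's rule the quotient is (-64*cos(4*v + 12))/(-6); substituting v = -3 gives 32/3.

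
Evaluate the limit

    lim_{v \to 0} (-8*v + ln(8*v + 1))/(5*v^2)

Direct substitution gives 0/0.
Apply L'Hôpital: lim (-8 + 8/(8*v + 1))/(10*v), still 0/0.
After 2 applications of L'Hôpital's rule the quotient is (-64/(8*v + 1)^2)/(10); substituting v = 0 gives -32/5.

-32/5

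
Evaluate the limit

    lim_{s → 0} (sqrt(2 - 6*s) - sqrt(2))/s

-3*√(2)/2

Substitution gives 0/0. Multiply numerator and denominator by the conjugate √(2 - 6s) + √2.
The numerator becomes (2 - 6s) − 2 = -6s, so the expression simplifies to -6/(√(2 - 6s) + √2).
Letting s → 0 gives -6/(2√2) = -3*√(2)/2.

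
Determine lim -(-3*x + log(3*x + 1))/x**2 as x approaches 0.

Direct substitution gives 0/0.
Apply L'Hôpital: lim (-3 + 3/(3*x + 1))/(-2*x), still 0/0.
After 2 applications of L'Hôpital's rule the quotient is (-9/(3*x + 1)^2)/(-2); substituting x = 0 gives 9/2.

9/2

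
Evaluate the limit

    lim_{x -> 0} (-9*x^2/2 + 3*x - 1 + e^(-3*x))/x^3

-9/2

Direct substitution gives 0/0.
Apply L'Hôpital: lim (-9*x + 3 - 3*e^(-3*x))/(3*x^2), still 0/0.
Apply L'Hôpital: lim (-9 + 9*e^(-3*x))/(6*x), still 0/0.
After 3 applications of L'Hôpital's rule the quotient is (-27*e^(-3*x))/(6); substituting x = 0 gives -9/2.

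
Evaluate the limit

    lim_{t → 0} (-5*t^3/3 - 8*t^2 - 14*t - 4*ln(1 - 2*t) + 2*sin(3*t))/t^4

Substitution gives 0/0 (the numerator vanishes to order 4).
Expand each term to order t^4: the coefficient of t^4 in 2·sin(3t) is 0 and in -4·ln(1 - 2t) is 16.
Lower-order terms cancel with the polynomial part, so the numerator is (16)·t^4 + o(t^4), and the limit is (16)/(1) = 16.

16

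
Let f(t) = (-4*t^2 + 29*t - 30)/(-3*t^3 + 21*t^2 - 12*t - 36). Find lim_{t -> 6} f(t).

19/84

Direct substitution gives 0/0, so factor. Both numerator and denominator have (t - 6) as a factor.
After cancelling, the expression reduces to (5 - 4*t)/(-3*t^2 + 3*t + 6).
Substituting t = 6 gives 19/84.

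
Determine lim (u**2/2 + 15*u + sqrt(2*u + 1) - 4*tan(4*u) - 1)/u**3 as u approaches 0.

-509/6

Substitution gives 0/0; apply L'Hôpital's rule 3 times.
After differentiating numerator and denominator 3 times the quotient is (-1024*tan(4*u)^2/cos(4*u)^2 - 512/cos(4*u)^4 + 3/(2*u + 1)^(5/2))/(6); at u = 0 this is -509/6.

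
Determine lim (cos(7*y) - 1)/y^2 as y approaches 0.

Direct substitution gives 0/0.
Apply L'Hôpital: lim (-7*sin(7*y))/(2*y), still 0/0.
After 2 applications of L'Hôpital's rule the quotient is (-49*cos(7*y))/(2); substituting y = 0 gives -49/2.

-49/2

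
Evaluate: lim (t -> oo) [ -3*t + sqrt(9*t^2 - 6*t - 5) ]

-1

An ∞ − ∞ form. Rationalising with the conjugate, the difference becomes (-6t - 5) / (√(9*t^2 - 6*t - 5) + 3t).
For large t the denominator behaves like 2·3t, so the quotient tends to -6/6 = -1.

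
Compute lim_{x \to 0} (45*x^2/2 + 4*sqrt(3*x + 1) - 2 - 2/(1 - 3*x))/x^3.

-189/4

Substitution gives 0/0; apply L'Hôpital's rule 3 times.
After differentiating numerator and denominator 3 times the quotient is (81/(2*(3*x + 1)^(5/2)) - 324/(3*x - 1)^4)/(6); at x = 0 this is -189/4.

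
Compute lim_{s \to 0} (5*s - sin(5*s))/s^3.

Direct substitution gives 0/0.
Apply L'Hôpital: lim (5 - 5*cos(5*s))/(3*s^2), still 0/0.
Apply L'Hôpital: lim (25*sin(5*s))/(6*s), still 0/0.
After 3 applications of L'Hôpital's rule the quotient is (125*cos(5*s))/(6); substituting s = 0 gives 125/6.

125/6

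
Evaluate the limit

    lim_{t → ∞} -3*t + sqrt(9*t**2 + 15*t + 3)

5/2

An ∞ − ∞ form. Rationalising with the conjugate, the difference becomes (15t + 3) / (√(9*t^2 + 15*t + 3) + 3t).
For large t the denominator behaves like 2·3t, so the quotient tends to 15/6 = 5/2.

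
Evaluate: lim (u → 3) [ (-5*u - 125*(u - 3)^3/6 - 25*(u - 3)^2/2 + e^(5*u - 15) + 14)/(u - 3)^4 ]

Direct substitution gives 0/0.
Apply L'Hôpital: lim (-25*u - 125*(u - 3)^2/2 + 5*e^(5*u - 15) + 70)/(4*(u - 3)^3), still 0/0.
Apply L'Hôpital: lim (-125*u + 25*e^(5*u - 15) + 350)/(12*(u - 3)^2), still 0/0.
Apply L'Hôpital: lim (125*e^(5*u - 15) - 125)/(24*u - 72), still 0/0.
After 4 applications of L'Hôpital's rule the quotient is (625*e^(5*u - 15))/(24); substituting u = 3 gives 625/24.

625/24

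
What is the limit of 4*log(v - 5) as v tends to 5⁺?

As v → 5⁺, v - 5 → 0⁺ and ln(v - 5) → −∞.
Multiplying by 4 gives -∞.

-∞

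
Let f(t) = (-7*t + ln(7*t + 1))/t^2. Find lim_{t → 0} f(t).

-49/2

Direct substitution gives 0/0.
Apply L'Hôpital: lim (-7 + 7/(7*t + 1))/(2*t), still 0/0.
After 2 applications of L'Hôpital's rule the quotient is (-49/(7*t + 1)^2)/(2); substituting t = 0 gives -49/2.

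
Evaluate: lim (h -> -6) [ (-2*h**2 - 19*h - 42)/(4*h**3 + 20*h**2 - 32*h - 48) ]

1/32

Since h = -6 makes numerator and denominator zero, (h + 6) divides both.
Cancelling it gives (-2*h - 7)/(4*h^2 - 4*h - 8); now plug in h = -6 to get 1/32.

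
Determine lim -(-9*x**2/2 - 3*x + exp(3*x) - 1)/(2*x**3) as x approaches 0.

-9/4

Direct substitution gives 0/0.
Apply L'Hôpital: lim (-9*x + 3*e^(3*x) - 3)/(-6*x^2), still 0/0.
Apply L'Hôpital: lim (9*e^(3*x) - 9)/(-12*x), still 0/0.
After 3 applications of L'Hôpital's rule the quotient is (27*e^(3*x))/(-12); substituting x = 0 gives -9/4.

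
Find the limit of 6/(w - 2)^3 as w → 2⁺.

As w → 2⁺, (w - 2) → 0⁺, so (w - 2)^3 → 0⁺ and 6/(w - 2)^3 → ∞.

∞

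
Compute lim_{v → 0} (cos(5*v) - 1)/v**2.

-25/2

Direct substitution gives 0/0.
Apply L'Hôpital: lim (-5*sin(5*v))/(2*v), still 0/0.
After 2 applications of L'Hôpital's rule the quotient is (-25*cos(5*v))/(2); substituting v = 0 gives -25/2.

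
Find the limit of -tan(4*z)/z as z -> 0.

Substitution gives 0/0.
Since tan(u)/u → 1 as u → 0, tan(4z)/(4z) → 1 and the limit is 4/(-1) = -4.

-4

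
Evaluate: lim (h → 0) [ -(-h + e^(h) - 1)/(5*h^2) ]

-1/10

Direct substitution gives 0/0.
Apply L'Hôpital: lim (e^(h) - 1)/(-10*h), still 0/0.
After 2 applications of L'Hôpital's rule the quotient is (e^(h))/(-10); substituting h = 0 gives -1/10.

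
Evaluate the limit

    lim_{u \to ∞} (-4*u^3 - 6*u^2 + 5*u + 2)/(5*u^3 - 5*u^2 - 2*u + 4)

Numerator and denominator both have degree 3.
Dividing every term by u^3, all lower-order terms vanish and the limit is the ratio of leading coefficients, -4/(5) = -4/5.

-4/5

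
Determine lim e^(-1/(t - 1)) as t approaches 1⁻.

∞

As t → 1⁻, -1/(t - 1) → +∞, so e^(-1/(t - 1)) → ∞.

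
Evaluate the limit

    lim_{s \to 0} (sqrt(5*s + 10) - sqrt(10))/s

A 0/0 form; rationalise with √(10 + 5s) + √10. This collapses the numerator to 5s, leaving 5/(√(10 + 5s) + √10) → 5/(2√10) = √(10)/4.

√(10)/4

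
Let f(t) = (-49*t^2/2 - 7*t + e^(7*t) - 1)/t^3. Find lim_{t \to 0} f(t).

343/6

Direct substitution gives 0/0.
Apply L'Hôpital: lim (-49*t + 7*e^(7*t) - 7)/(3*t^2), still 0/0.
Apply L'Hôpital: lim (49*e^(7*t) - 49)/(6*t), still 0/0.
After 3 applications of L'Hôpital's rule the quotient is (343*e^(7*t))/(6); substituting t = 0 gives 343/6.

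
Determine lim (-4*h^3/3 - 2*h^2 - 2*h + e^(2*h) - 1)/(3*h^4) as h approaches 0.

2/9

Direct substitution gives 0/0.
Apply L'Hôpital: lim (-4*h^2 - 4*h + 2*e^(2*h) - 2)/(12*h^3), still 0/0.
Apply L'Hôpital: lim (-8*h + 4*e^(2*h) - 4)/(36*h^2), still 0/0.
Apply L'Hôpital: lim (8*e^(2*h) - 8)/(72*h), still 0/0.
After 4 applications of L'Hôpital's rule the quotient is (16*e^(2*h))/(72); substituting h = 0 gives 2/9.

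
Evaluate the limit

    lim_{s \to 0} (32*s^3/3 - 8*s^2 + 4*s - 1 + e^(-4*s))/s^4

Direct substitution gives 0/0.
Apply L'Hôpital: lim (32*s^2 - 16*s + 4 - 4*e^(-4*s))/(4*s^3), still 0/0.
Apply L'Hôpital: lim (64*s - 16 + 16*e^(-4*s))/(12*s^2), still 0/0.
Apply L'Hôpital: lim (64 - 64*e^(-4*s))/(24*s), still 0/0.
After 4 applications of L'Hôpital's rule the quotient is (256*e^(-4*s))/(24); substituting s = 0 gives 32/3.

32/3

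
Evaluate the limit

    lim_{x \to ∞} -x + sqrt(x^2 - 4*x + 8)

-2

An ∞ − ∞ form. Rationalising with the conjugate, the difference becomes (-4x + 8) / (√(x^2 - 4*x + 8) + x).
For large x the denominator behaves like 2·x, so the quotient tends to -4/2 = -2.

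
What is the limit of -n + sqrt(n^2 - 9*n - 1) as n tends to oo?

This has the form ∞ − ∞. Multiply and divide by the conjugate √(n^2 - 9*n - 1) + n.
That gives (-9n - 1) / (√(n^2 - 9*n - 1) + n).
Divide numerator and denominator by n: the limit is -9/(2·1) = -9/2.

-9/2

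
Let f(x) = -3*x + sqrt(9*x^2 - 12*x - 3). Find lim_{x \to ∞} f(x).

This has the form ∞ − ∞. Multiply and divide by the conjugate √(9*x^2 - 12*x - 3) + 3x.
That gives (-12x - 3) / (√(9*x^2 - 12*x - 3) + 3x).
Divide numerator and denominator by x: the limit is -12/(2·3) = -2.

-2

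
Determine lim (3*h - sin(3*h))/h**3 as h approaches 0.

Direct substitution gives 0/0.
Apply L'Hôpital: lim (3 - 3*cos(3*h))/(3*h^2), still 0/0.
Apply L'Hôpital: lim (9*sin(3*h))/(6*h), still 0/0.
After 3 applications of L'Hôpital's rule the quotient is (27*cos(3*h))/(6); substituting h = 0 gives 9/2.

9/2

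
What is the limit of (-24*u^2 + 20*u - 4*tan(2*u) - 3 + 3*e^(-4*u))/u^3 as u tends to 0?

Substitution gives 0/0 (the numerator vanishes to order 3).
Expand each term to order u^3: the coefficient of u^3 in 3·e^(-4u) is -32 and in -4·tan(2u) is -32/3.
Lower-order terms cancel with the polynomial part, so the numerator is (-128/3)·u^3 + o(u^3), and the limit is (-128/3)/(1) = -128/3.

-128/3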